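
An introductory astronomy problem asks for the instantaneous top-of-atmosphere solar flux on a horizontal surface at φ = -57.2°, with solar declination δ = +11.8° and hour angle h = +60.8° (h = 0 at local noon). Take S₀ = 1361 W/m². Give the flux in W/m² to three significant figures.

118 W/m²

cos θ_z = sin φ sin δ + cos φ cos δ cos h = -0.171893 + 0.258693 = 0.086800.
Flux = S₀ · cos θ_z = 1361 × 0.086800 = 118.1 W/m².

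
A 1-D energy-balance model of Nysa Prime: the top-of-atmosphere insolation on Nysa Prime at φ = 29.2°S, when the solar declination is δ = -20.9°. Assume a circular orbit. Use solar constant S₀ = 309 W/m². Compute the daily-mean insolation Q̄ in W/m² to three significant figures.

cos H₀ = −tan(-29.2°) tan(-20.900°) = -0.2134, H₀ = 1.7859 rad.
Bracket: H₀ sin φ sin δ + cos φ cos δ sin H₀ = 1.7859×-0.48786×-0.35674 + 0.87292×0.93420×0.97696 = 0.310817 + 0.796693 = 1.107510.
Q̄ = (S₀/π) × [bracket] = (309/π) × 1.107510 = 108.9 W/m².

Q̄ ≈ 109 W/m²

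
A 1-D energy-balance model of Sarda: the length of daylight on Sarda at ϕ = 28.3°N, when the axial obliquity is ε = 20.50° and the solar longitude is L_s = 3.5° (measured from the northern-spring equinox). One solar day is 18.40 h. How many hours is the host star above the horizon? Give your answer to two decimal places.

9.27 h

Solar declination: sin δ = sin ε · sin L_s = sin 20.50° × sin 3.5° = 0.02138, so δ = +1.225°.
cos h₀ = −tan ϕ · tan δ = −tan(+28.3°) × tan(+1.225°) = -0.0115, so h₀ = 1.5823 rad = 90.66°.
Daylight = 2h₀/(2π) × 18.40 h = (1.5823/π) × 18.40 = 9.27 h.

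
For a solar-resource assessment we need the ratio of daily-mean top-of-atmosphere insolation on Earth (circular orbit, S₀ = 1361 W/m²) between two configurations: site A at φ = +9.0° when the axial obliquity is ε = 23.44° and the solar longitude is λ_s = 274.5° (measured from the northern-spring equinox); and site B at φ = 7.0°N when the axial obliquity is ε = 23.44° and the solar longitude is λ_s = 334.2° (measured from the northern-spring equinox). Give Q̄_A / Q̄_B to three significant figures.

— Configuration A (φ=+9.0°):
Solar declination: sin δ = sin ε · sin λ_s = sin 23.44° × sin 274.5° = -0.39656, so δ = -23.363°.
cos H₀ = −tan(+9.0°) tan(-23.363°) = 0.0684, H₀ = 1.5023 rad.
Bracket: H₀ sin φ sin δ + cos φ cos δ sin H₀ = 1.5023×0.15643×-0.39656 + 0.98769×0.91801×0.99766 = -0.093193 + 0.904588 = 0.811395.
Q̄ = (S₀/π) × [bracket] = (1361/π) × 0.811395 = 351.51 W/m².
— Configuration B (φ=+7.0°):
Solar declination: sin δ = sin ε · sin λ_s = sin 23.44° × sin 334.2° = -0.17313, so δ = -9.970°.
cos H₀ = −tan(+7.0°) tan(-9.970°) = 0.0216, H₀ = 1.5492 rad.
Bracket: H₀ sin φ sin δ + cos φ cos δ sin H₀ = 1.5492×0.12187×-0.17313 + 0.99255×0.98490×0.99977 = -0.032687 + 0.977338 = 0.944651.
Q̄ = (S₀/π) × [bracket] = (1361/π) × 0.944651 = 409.24 W/m².
Ratio Q̄_A / Q̄_B = 351.51 / 409.24 = 0.8589.

Q̄_A / Q̄_B ≈ 0.859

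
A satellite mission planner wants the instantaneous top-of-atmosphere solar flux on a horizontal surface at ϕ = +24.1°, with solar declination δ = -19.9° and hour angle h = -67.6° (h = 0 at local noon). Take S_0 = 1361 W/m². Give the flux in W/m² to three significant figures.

cos θ_z = sin ϕ sin δ + cos ϕ cos δ cos h = -0.138987 + 0.327083 = 0.188096.
Flux = S_0 · cos θ_z = 1361 × 0.188096 = 256.0 W/m².

256 W/m²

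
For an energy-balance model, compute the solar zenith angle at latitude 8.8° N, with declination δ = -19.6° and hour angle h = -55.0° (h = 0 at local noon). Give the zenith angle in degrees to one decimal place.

θ_z = 61.1°

cos θ_z = sin ϕ sin δ + cos ϕ cos δ cos h = -0.051319 + 0.533981 = 0.482662.
θ_z = arccos(0.482662) = 61.1°.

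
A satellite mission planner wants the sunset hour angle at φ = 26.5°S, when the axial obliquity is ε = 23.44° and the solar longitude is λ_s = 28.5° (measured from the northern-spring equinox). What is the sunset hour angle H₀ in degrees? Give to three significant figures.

H₀ = 84.5°

Solar declination: sin δ = sin ε · sin λ_s = sin 23.44° × sin 28.5° = 0.18981, so δ = +10.942°.
cos H₀ = −tan φ · tan δ = −tan(-26.5°) × tan(+10.942°) = 0.0964, so H₀ = 1.4743 rad = 84.47°.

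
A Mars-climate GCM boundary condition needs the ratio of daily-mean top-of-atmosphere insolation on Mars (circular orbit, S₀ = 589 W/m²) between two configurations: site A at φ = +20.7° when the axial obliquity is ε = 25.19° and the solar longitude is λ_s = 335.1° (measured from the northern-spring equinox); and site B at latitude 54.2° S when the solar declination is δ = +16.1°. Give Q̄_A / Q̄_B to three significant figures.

— Configuration A (φ=+20.7°):
Solar declination: sin δ = sin ε · sin λ_s = sin 25.19° × sin 335.1° = -0.17920, so δ = -10.323°.
cos H₀ = −tan(+20.7°) tan(-10.323°) = 0.0688, H₀ = 1.5019 rad.
Bracket: H₀ sin φ sin δ + cos φ cos δ sin H₀ = 1.5019×0.35347×-0.17920 + 0.93544×0.98381×0.99763 = -0.095133 + 0.918114 = 0.822981.
Q̄ = (S₀/π) × [bracket] = (589/π) × 0.822981 = 154.30 W/m².
— Configuration B (φ=-54.2°):
cos H₀ = −tan(-54.2°) tan(+16.100°) = 0.4002, H₀ = 1.1591 rad.
Bracket: H₀ sin φ sin δ + cos φ cos δ sin H₀ = 1.1591×-0.81106×0.27731 + 0.58496×0.96078×0.91643 = -0.260699 + 0.515050 = 0.254351.
Q̄ = (S₀/π) × [bracket] = (589/π) × 0.254351 = 47.687 W/m².
Ratio Q̄_A / Q̄_B = 154.30 / 47.687 = 3.236.

Q̄_A / Q̄_B ≈ 3.24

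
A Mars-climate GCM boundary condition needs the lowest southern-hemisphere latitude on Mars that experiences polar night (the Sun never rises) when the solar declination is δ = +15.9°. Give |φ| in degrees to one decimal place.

|φ| = 74.1°

Polar night requires cos H₀ = −tan φ tan δ ≥ 1, i.e. tan φ tan δ ≤ −1.
The boundary is |tan φ| · |tan δ| = 1, so |φ| = 90° − |δ| = 90° − 15.9° = 74.1° in the southern hemisphere.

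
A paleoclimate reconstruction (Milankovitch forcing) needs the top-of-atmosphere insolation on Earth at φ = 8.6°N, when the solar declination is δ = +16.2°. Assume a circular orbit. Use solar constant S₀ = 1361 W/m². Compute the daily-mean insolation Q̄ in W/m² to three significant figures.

Q̄ ≈ 440 W/m²

cos H₀ = −tan(+8.6°) tan(+16.200°) = -0.0439, H₀ = 1.6147 rad.
Bracket: H₀ sin φ sin δ + cos φ cos δ sin H₀ = 1.6147×0.14954×0.27899 + 0.98876×0.96029×0.99903 = 0.067366 + 0.948575 = 1.015941.
Q̄ = (S₀/π) × [bracket] = (1361/π) × 1.015941 = 440.1 W/m².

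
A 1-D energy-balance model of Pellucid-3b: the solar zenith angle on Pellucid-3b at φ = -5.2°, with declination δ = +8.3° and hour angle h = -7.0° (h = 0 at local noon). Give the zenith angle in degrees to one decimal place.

θ_z = 15.2°

cos θ_z = sin φ sin δ + cos φ cos δ cos h = -0.013083 + 0.978108 = 0.965025.
θ_z = arccos(0.965025) = 15.2°.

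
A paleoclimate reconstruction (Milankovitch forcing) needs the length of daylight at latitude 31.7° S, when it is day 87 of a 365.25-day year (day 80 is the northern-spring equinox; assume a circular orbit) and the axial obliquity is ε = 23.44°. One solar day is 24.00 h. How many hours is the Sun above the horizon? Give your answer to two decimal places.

Solar longitude: L_s = 360° × (87 − 80)/365.25 = 6.899°.
sin δ = sin 23.44° × sin 6.899° = 0.04778, so δ = +2.739°.
cos h₀ = −tan ϕ · tan δ = −tan(-31.7°) × tan(+2.739°) = 0.0295, so h₀ = 1.5412 rad = 88.31°.
Daylight = 2h₀/(2π) × 24.00 h = (1.5412/π) × 24.00 = 11.77 h.

11.77 h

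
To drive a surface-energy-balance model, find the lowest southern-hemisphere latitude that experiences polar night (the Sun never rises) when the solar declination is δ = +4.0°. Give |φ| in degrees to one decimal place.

Polar night requires cos H₀ = −tan φ tan δ ≥ 1, i.e. tan φ tan δ ≤ −1.
The boundary is |tan φ| · |tan δ| = 1, so |φ| = 90° − |δ| = 90° − 4.0° = 86.0° in the southern hemisphere.

|φ| = 86.0°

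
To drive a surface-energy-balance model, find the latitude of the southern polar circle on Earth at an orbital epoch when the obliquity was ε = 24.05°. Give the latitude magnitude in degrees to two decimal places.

The polar circle is the lowest latitude that experiences at least one full rotation of continuous darkness at the northern-summer solstice; it lies at |ϕ| = 90° − ε = 90° − 24.05° = 65.95°.

65.95°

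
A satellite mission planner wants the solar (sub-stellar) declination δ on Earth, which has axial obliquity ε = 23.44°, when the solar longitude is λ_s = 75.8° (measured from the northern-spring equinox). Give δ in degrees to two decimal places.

δ = +22.68°

sin δ = sin ε · sin λ_s = sin 23.44° × sin 75.8° = 0.385634.
δ = arcsin(0.385634) = +22.68°.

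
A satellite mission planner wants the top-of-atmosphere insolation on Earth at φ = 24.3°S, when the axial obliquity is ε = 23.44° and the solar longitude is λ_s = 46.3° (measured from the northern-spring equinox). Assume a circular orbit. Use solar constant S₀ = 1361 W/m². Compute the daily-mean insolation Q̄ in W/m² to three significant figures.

Q̄ ≈ 301 W/m²

Solar declination: sin δ = sin ε · sin λ_s = sin 23.44° × sin 46.3° = 0.28759, so δ = +16.714°.
cos H₀ = −tan(-24.3°) tan(+16.714°) = 0.1356, H₀ = 1.4348 rad.
Bracket: H₀ sin φ sin δ + cos φ cos δ sin H₀ = 1.4348×-0.41151×0.28759 + 0.91140×0.95775×0.99077 = -0.169803 + 0.864837 = 0.695034.
Q̄ = (S₀/π) × [bracket] = (1361/π) × 0.695034 = 301.1 W/m².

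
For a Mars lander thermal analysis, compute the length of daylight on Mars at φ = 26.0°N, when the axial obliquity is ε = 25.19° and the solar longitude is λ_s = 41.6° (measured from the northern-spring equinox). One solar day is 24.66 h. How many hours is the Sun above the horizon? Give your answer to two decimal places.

13.46 h

Solar declination: sin δ = sin ε · sin λ_s = sin 25.19° × sin 41.6° = 0.28258, so δ = +16.414°.
cos H₀ = −tan φ · tan δ = −tan(+26.0°) × tan(+16.414°) = -0.1437, so H₀ = 1.7150 rad = 98.26°.
Daylight = 2H₀/(2π) × 24.66 h = (1.7150/π) × 24.66 = 13.46 h.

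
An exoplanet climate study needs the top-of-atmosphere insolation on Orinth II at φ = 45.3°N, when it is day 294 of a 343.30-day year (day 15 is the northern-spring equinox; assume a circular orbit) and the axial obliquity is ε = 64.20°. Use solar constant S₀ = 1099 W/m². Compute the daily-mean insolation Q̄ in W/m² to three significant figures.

Q̄ ≈ 0.00 W/m²

Solar longitude: λ_s = 360° × (294 − 15)/343.30 = 292.572°.
sin δ = sin 64.20° × sin 292.572° = -0.83135, so δ = -56.238°.
cos H₀ = −tan(+45.3°) tan(-56.238°) = 1.5117 ≥ 1 ⇒ polar night, H₀ = 0 and Q̄ = 0.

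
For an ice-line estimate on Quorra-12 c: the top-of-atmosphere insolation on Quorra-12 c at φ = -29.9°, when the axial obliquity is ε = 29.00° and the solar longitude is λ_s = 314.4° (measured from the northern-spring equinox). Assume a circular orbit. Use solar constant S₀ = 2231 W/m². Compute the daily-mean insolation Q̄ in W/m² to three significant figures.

Solar declination: sin δ = sin ε · sin λ_s = sin 29.00° × sin 314.4° = -0.34638, so δ = -20.266°.
cos H₀ = −tan(-29.9°) tan(-20.266°) = -0.2123, H₀ = 1.7847 rad.
Bracket: H₀ sin φ sin δ + cos φ cos δ sin H₀ = 1.7847×-0.49849×-0.34638 + 0.86690×0.93809×0.97720 = 0.308159 + 0.794689 = 1.102848.
Q̄ = (S₀/π) × [bracket] = (2231/π) × 1.102848 = 783.2 W/m².

Q̄ ≈ 783 W/m²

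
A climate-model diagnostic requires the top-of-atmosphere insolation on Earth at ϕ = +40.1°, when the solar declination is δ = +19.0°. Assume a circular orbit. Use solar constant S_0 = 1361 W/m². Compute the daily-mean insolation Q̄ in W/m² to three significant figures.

Q̄ ≈ 469 W/m²

cos h₀ = −tan(+40.1°) tan(+19.000°) = -0.2900, h₀ = 1.8650 rad.
Bracket: h₀ sin ϕ sin δ + cos ϕ cos δ sin h₀ = 1.8650×0.64412×0.32557 + 0.76492×0.94552×0.95704 = 0.391102 + 0.692176 = 1.083278.
Q̄ = (S_0/π) × [bracket] = (1361/π) × 1.083278 = 469.3 W/m².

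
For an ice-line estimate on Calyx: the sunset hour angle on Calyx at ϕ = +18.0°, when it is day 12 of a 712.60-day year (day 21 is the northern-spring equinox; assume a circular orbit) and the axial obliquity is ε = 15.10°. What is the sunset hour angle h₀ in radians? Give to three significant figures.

Solar longitude: L_s = 360° × (12 − 21)/712.60 = -4.547°, i.e. -4.547° + 360° = 355.453°.
sin δ = sin 15.10° × sin 355.453° = -0.02065, so δ = -1.183°.
cos h₀ = −tan ϕ · tan δ = −tan(+18.0°) × tan(-1.183°) = 0.0067, so h₀ = 1.5641 rad = 89.62°.

h₀ = 1.56 rad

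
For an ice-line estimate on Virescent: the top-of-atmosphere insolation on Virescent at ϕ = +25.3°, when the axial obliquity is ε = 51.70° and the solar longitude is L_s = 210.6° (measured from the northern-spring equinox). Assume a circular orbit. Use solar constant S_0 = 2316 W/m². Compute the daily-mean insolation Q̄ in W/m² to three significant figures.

Q̄ ≈ 426 W/m²

Solar declination: sin δ = sin ε · sin L_s = sin 51.70° × sin 210.6° = -0.39948, so δ = -23.546°.
cos h₀ = −tan(+25.3°) tan(-23.546°) = 0.2060, h₀ = 1.3633 rad.
Bracket: h₀ sin ϕ sin δ + cos ϕ cos δ sin h₀ = 1.3633×0.42736×-0.39948 + 0.90408×0.91674×0.97856 = -0.232745 + 0.811037 = 0.578292.
Q̄ = (S_0/π) × [bracket] = (2316/π) × 0.578292 = 426.3 W/m².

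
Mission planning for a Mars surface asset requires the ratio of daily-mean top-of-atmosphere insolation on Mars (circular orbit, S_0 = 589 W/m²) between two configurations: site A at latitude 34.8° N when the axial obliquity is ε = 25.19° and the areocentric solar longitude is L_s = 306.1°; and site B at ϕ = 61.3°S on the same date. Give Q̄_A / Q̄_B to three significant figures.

Q̄_A / Q̄_B ≈ 0.474

— Configuration A (ϕ=+34.8°):
sin δ = sin 25.19° × sin 306.1° = -0.34390, so δ = -20.115°.
cos h₀ = −tan(+34.8°) tan(-20.115°) = 0.2545, h₀ = 1.3134 rad.
Bracket: h₀ sin ϕ sin δ + cos ϕ cos δ sin h₀ = 1.3134×0.57071×-0.34390 + 0.82115×0.93901×0.96706 = -0.257777 + 0.745669 = 0.487892.
Q̄ = (S_0/π) × [bracket] = (589/π) × 0.487892 = 91.472 W/m².
— Configuration B (ϕ=-61.3°):
cos h₀ = −tan(-61.3°) tan(-20.115°) = -0.6689, h₀ = 2.3036 rad.
Bracket: h₀ sin ϕ sin δ + cos ϕ cos δ sin h₀ = 2.3036×-0.87715×-0.34390 + 0.48022×0.93901×0.74331 = 0.694885 + 0.335182 = 1.030067.
Q̄ = (S_0/π) × [bracket] = (589/π) × 1.030067 = 193.12 W/m².
Ratio Q̄_A / Q̄_B = 91.472 / 193.12 = 0.4737.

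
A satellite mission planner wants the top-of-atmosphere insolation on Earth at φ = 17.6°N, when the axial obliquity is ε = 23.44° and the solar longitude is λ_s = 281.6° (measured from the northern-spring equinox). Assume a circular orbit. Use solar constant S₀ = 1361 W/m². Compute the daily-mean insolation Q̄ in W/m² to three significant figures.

Solar declination: sin δ = sin ε · sin λ_s = sin 23.44° × sin 281.6° = -0.38966, so δ = -22.934°.
cos H₀ = −tan(+17.6°) tan(-22.934°) = 0.1342, H₀ = 1.4362 rad.
Bracket: H₀ sin φ sin δ + cos φ cos δ sin H₀ = 1.4362×0.30237×-0.38966 + 0.95319×0.92096×0.99095 = -0.169215 + 0.869905 = 0.700690.
Q̄ = (S₀/π) × [bracket] = (1361/π) × 0.700690 = 303.6 W/m².

Q̄ ≈ 304 W/m²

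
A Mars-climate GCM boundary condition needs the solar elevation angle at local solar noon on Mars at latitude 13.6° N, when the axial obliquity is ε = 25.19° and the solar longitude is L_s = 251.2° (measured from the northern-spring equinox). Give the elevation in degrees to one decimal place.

Solar declination: sin δ = sin ε · sin L_s = sin 25.19° × sin 251.2° = -0.40291, so δ = -23.760°.
At local noon the hour angle is zero, so the zenith angle equals |ϕ − δ| = |+13.6° − (-23.760°)| = 37.360°.
Elevation = 90° − 37.360° = 52.6°.

52.6°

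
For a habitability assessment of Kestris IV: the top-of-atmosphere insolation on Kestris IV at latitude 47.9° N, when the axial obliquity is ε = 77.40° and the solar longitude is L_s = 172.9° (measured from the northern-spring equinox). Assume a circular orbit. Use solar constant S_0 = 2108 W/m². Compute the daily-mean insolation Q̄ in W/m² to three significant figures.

Q̄ ≈ 545 W/m²

Solar declination: sin δ = sin ε · sin L_s = sin 77.40° × sin 172.9° = 0.12062, so δ = +6.928°.
cos h₀ = −tan(+47.9°) tan(+6.928°) = -0.1345, h₀ = 1.7057 rad.
Bracket: h₀ sin ϕ sin δ + cos ϕ cos δ sin h₀ = 1.7057×0.74198×0.12062 + 0.67043×0.99270×0.99092 = 0.152656 + 0.659493 = 0.812149.
Q̄ = (S_0/π) × [bracket] = (2108/π) × 0.812149 = 544.9 W/m².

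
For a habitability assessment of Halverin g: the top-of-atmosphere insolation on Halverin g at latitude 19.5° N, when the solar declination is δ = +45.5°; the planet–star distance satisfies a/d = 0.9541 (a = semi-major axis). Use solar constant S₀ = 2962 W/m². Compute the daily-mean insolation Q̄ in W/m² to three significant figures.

Q̄ ≈ 925 W/m²

cos H₀ = −tan(+19.5°) tan(+45.500°) = -0.3604, H₀ = 1.9394 rad.
Bracket: H₀ sin φ sin δ + cos φ cos δ sin H₀ = 1.9394×0.33381×0.71325 + 0.94264×0.70091×0.93282 = 0.461752 + 0.616320 = 1.078072.
Inverse-square distance factor (a/d)² = 0.9541² = 0.910307.
Q̄ = (S₀/π) × 0.910307 × [bracket] = (2962/π) × 0.910307 × 1.078072 = 925.3 W/m².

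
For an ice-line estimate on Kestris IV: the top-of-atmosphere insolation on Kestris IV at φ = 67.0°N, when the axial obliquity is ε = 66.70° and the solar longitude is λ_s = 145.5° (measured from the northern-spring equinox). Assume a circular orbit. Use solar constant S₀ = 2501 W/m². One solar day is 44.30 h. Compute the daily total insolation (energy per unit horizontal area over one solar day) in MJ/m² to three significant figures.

191 MJ/m²

Solar declination: sin δ = sin ε · sin λ_s = sin 66.70° × sin 145.5° = 0.52021, so δ = +31.347°.
cos H₀ = −tan(+67.0°) tan(+31.347°) = -1.4350 ≤ −1 ⇒ polar day, H₀ = π.
Bracket: H₀ sin φ sin δ + cos φ cos δ sin H₀ = 3.1416×0.92050×0.52021 + 0.39073×0.85404×0.00000 = 1.504366 + 0.000000 = 1.504366.
Q̄ = (S₀/π) × [bracket] = (2501/π) × 1.504366 = 1197.6 W/m².
Daily total = Q̄ × 44.30 h × 3600 s/h = 1197.6 × 44.30 × 3600 / 10⁶ = 191.0 MJ/m².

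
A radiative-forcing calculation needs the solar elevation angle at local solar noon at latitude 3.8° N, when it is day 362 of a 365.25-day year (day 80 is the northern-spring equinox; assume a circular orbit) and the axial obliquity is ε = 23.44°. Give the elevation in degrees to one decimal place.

63.0°

Solar longitude: L_s = 360° × (362 − 80)/365.25 = 277.947°.
sin δ = sin 23.44° × sin 277.947° = -0.39397, so δ = -23.202°.
At local noon the hour angle is zero, so the zenith angle equals |ϕ − δ| = |+3.8° − (-23.202°)| = 27.002°.
Elevation = 90° − 27.002° = 63.0°.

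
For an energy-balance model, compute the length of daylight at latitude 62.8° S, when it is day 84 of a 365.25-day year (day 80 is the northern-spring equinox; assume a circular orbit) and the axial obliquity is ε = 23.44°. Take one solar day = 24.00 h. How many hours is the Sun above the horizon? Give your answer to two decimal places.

Solar longitude: λ_s = 360° × (84 − 80)/365.25 = 3.943°.
sin δ = sin 23.44° × sin 3.943° = 0.02735, so δ = +1.567°.
cos H₀ = −tan φ · tan δ = −tan(-62.8°) × tan(+1.567°) = 0.0532, so H₀ = 1.5175 rad = 86.95°.
Daylight = 2H₀/(2π) × 24.00 h = (1.5175/π) × 24.00 = 11.59 h.

11.59 h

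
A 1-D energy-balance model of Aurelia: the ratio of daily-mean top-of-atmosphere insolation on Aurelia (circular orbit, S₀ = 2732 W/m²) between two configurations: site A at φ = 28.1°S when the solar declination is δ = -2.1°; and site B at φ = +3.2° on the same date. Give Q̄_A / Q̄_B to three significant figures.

Q̄_A / Q̄_B ≈ 0.914

— Configuration A (φ=-28.1°):
cos H₀ = −tan(-28.1°) tan(-2.100°) = -0.0196, H₀ = 1.5904 rad.
Bracket: H₀ sin φ sin δ + cos φ cos δ sin H₀ = 1.5904×-0.47101×-0.03664 + 0.88213×0.99933×0.99981 = 0.027447 + 0.881371 = 0.908818.
Q̄ = (S₀/π) × [bracket] = (2732/π) × 0.908818 = 790.33 W/m².
— Configuration B (φ=+3.2°):
cos H₀ = −tan(+3.2°) tan(-2.100°) = 0.0021, H₀ = 1.5687 rad.
Bracket: H₀ sin φ sin δ + cos φ cos δ sin H₀ = 1.5687×0.05582×-0.03664 + 0.99844×0.99933×1.00000 = -0.003208 + 0.997771 = 0.994563.
Q̄ = (S₀/π) × [bracket] = (2732/π) × 0.994563 = 864.89 W/m².
Ratio Q̄_A / Q̄_B = 790.33 / 864.89 = 0.9138.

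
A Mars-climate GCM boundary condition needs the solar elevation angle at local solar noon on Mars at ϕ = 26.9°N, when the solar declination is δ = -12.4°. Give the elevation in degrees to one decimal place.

At local noon the hour angle is zero, so the zenith angle equals |ϕ − δ| = |+26.9° − (-12.400°)| = 39.300°.
Elevation = 90° − 39.300° = 50.7°.

50.7°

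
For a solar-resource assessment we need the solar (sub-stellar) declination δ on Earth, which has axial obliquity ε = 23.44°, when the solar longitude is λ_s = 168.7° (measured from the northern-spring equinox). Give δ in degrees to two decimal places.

sin δ = sin ε · sin λ_s = sin 23.44° × sin 168.7° = 0.077945.
δ = arcsin(0.077945) = +4.47°.

δ = +4.47°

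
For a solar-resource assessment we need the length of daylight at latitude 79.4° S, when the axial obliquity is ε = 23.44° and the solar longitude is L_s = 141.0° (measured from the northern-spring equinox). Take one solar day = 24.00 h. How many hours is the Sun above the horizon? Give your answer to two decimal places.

Solar declination: sin δ = sin ε · sin L_s = sin 23.44° × sin 141.0° = 0.25034, so δ = +14.497°.
cos h₀ = −tan ϕ · tan δ = 1.3817 ≥ 1, so the Sun never rises (polar night) and h₀ = 0.
Daylight = 2h₀/(2π) × 24.00 h = (0.0000/π) × 24.00 = 0.00 h.

0.00 h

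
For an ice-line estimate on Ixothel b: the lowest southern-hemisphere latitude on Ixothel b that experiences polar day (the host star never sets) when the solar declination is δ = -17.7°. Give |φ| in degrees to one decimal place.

Polar day requires cos H₀ = −tan φ tan δ ≤ −1, i.e. tan φ tan δ ≥ 1.
The boundary is |tan φ| · |tan δ| = 1, so |φ| = 90° − |δ| = 90° − 17.7° = 72.3° in the southern hemisphere.

|φ| = 72.3°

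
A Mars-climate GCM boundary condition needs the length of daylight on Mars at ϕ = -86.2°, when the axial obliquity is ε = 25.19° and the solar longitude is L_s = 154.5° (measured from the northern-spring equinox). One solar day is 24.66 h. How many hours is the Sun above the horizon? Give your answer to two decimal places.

Solar declination: sin δ = sin ε · sin L_s = sin 25.19° × sin 154.5° = 0.18323, so δ = +10.558°.
cos h₀ = −tan ϕ · tan δ = 2.8062 ≥ 1, so the Sun never rises (polar night) and h₀ = 0.
Daylight = 2h₀/(2π) × 24.66 h = (0.0000/π) × 24.66 = 0.00 h.

0.00 h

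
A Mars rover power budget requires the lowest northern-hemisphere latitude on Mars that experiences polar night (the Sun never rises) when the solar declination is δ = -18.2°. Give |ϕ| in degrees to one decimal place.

|ϕ| = 71.8°

Polar night requires cos h₀ = −tan ϕ tan δ ≥ 1, i.e. tan ϕ tan δ ≤ −1.
The boundary is |tan ϕ| · |tan δ| = 1, so |ϕ| = 90° − |δ| = 90° − 18.2° = 71.8° in the northern hemisphere.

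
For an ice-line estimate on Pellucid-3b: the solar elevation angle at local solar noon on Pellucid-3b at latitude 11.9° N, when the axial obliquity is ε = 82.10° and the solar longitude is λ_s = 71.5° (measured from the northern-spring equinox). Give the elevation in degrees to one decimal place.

32.0°

Solar declination: sin δ = sin ε · sin λ_s = sin 82.10° × sin 71.5° = 0.93932, so δ = +69.938°.
At local noon the hour angle is zero, so the zenith angle equals |φ − δ| = |+11.9° − (+69.938°)| = 58.038°.
Elevation = 90° − 58.038° = 32.0°.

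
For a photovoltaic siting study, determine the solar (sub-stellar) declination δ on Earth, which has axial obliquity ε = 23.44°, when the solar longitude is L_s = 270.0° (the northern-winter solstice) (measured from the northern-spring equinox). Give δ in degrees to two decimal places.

δ = -23.44°

sin δ = sin ε · sin L_s = sin 23.44° × sin 270.0° = -0.397789.
δ = arcsin(-0.397789) = -23.44°.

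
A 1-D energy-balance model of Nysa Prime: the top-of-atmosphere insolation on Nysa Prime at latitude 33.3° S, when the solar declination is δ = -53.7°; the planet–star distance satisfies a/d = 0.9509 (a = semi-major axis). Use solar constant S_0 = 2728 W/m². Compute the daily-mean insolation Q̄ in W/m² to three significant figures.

cos h₀ = −tan(-33.3°) tan(-53.700°) = -0.8942, h₀ = 2.6775 rad.
Bracket: h₀ sin ϕ sin δ + cos ϕ cos δ sin h₀ = 2.6775×-0.54902×-0.80593 + 0.83581×0.59201×0.44761 = 1.184718 + 0.221481 = 1.406199.
Inverse-square distance factor (a/d)² = 0.9509² = 0.904211.
Q̄ = (S_0/π) × 0.904211 × [bracket] = (2728/π) × 0.904211 × 1.406199 = 1104 W/m².

Q̄ ≈ 1.10e+03 W/m²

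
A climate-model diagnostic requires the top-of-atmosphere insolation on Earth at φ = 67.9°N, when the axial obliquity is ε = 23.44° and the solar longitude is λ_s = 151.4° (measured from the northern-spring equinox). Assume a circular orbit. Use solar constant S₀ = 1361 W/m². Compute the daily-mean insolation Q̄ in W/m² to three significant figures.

Solar declination: sin δ = sin ε · sin λ_s = sin 23.44° × sin 151.4° = 0.19042, so δ = +10.977°.
cos H₀ = −tan(+67.9°) tan(+10.977°) = -0.4777, H₀ = 2.0688 rad.
Bracket: H₀ sin φ sin δ + cos φ cos δ sin H₀ = 2.0688×0.92653×0.19042 + 0.37622×0.98170×0.87853 = 0.364998 + 0.324472 = 0.689470.
Q̄ = (S₀/π) × [bracket] = (1361/π) × 0.689470 = 298.7 W/m².

Q̄ ≈ 299 W/m²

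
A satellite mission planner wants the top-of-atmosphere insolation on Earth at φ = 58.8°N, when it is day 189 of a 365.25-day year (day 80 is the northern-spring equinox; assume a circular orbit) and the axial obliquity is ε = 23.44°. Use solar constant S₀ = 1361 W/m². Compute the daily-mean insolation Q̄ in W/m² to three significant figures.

Q̄ ≈ 478 W/m²

Solar longitude: λ_s = 360° × (189 − 80)/365.25 = 107.433°.
sin δ = sin 23.44° × sin 107.433° = 0.37952, so δ = +22.304°.
cos H₀ = −tan(+58.8°) tan(+22.304°) = -0.6773, H₀ = 2.3149 rad.
Bracket: H₀ sin φ sin δ + cos φ cos δ sin H₀ = 2.3149×0.85536×0.37952 + 0.51803×0.92518×0.73568 = 0.751477 + 0.352590 = 1.104067.
Q̄ = (S₀/π) × [bracket] = (1361/π) × 1.104067 = 478.3 W/m².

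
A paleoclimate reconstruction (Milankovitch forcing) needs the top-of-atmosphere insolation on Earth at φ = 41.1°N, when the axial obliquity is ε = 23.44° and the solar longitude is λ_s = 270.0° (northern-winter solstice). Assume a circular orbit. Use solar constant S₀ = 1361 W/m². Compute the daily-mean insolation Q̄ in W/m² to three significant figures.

Solar declination: sin δ = sin ε · sin λ_s = sin 23.44° × sin 270.0° = -0.39779, so δ = -23.440°.
cos H₀ = −tan(+41.1°) tan(-23.440°) = 0.3782, H₀ = 1.1829 rad.
Bracket: H₀ sin φ sin δ + cos φ cos δ sin H₀ = 1.1829×0.65738×-0.39779 + 0.75356×0.91748×0.92571 = -0.309327 + 0.640014 = 0.330687.
Q̄ = (S₀/π) × [bracket] = (1361/π) × 0.330687 = 143.3 W/m².

Q̄ ≈ 143 W/m²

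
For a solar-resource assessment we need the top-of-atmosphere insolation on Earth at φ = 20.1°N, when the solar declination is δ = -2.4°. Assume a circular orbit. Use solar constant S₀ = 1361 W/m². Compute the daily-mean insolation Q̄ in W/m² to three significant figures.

Q̄ ≈ 397 W/m²

cos H₀ = −tan(+20.1°) tan(-2.400°) = 0.0153, H₀ = 1.5555 rad.
Bracket: H₀ sin φ sin δ + cos φ cos δ sin H₀ = 1.5555×0.34366×-0.04188 + 0.93909×0.99912×0.99988 = -0.022388 + 0.938151 = 0.915763.
Q̄ = (S₀/π) × [bracket] = (1361/π) × 0.915763 = 396.7 W/m².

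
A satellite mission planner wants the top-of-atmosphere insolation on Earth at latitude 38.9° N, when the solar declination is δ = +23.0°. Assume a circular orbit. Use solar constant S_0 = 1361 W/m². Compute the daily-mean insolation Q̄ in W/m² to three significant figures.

Q̄ ≈ 496 W/m²

cos h₀ = −tan(+38.9°) tan(+23.000°) = -0.3425, h₀ = 1.9204 rad.
Bracket: h₀ sin ϕ sin δ + cos ϕ cos δ sin h₀ = 1.9204×0.62796×0.39073 + 0.77824×0.92050×0.93951 = 0.471195 + 0.673037 = 1.144232.
Q̄ = (S_0/π) × [bracket] = (1361/π) × 1.144232 = 495.7 W/m².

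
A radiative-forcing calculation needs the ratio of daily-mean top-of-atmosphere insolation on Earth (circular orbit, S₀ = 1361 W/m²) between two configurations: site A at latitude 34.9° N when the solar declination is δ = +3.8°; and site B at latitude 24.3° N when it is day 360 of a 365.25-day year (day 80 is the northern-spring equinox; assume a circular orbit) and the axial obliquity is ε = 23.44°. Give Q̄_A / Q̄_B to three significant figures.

Q̄_A / Q̄_B ≈ 1.47

— Configuration A (φ=+34.9°):
cos H₀ = −tan(+34.9°) tan(+3.800°) = -0.0463, H₀ = 1.6171 rad.
Bracket: H₀ sin φ sin δ + cos φ cos δ sin H₀ = 1.6171×0.57215×0.06627 + 0.82015×0.99780×0.99893 = 0.061315 + 0.817470 = 0.878785.
Q̄ = (S₀/π) × [bracket] = (1361/π) × 0.878785 = 380.71 W/m².
— Configuration B (φ=+24.3°):
Solar longitude: λ_s = 360° × (360 − 80)/365.25 = 275.975°.
sin δ = sin 23.44° × sin 275.975° = -0.39563, so δ = -23.305°.
cos H₀ = −tan(+24.3°) tan(-23.305°) = 0.1945, H₀ = 1.3750 rad.
Bracket: H₀ sin φ sin δ + cos φ cos δ sin H₀ = 1.3750×0.41151×-0.39563 + 0.91140×0.91841×0.98090 = -0.223858 + 0.821051 = 0.597193.
Q̄ = (S₀/π) × [bracket] = (1361/π) × 0.597193 = 258.72 W/m².
Ratio Q̄_A / Q̄_B = 380.71 / 258.72 = 1.472.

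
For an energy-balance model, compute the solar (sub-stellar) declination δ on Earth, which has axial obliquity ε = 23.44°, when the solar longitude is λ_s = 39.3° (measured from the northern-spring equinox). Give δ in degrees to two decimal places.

δ = +14.59°

sin δ = sin ε · sin λ_s = sin 23.44° × sin 39.3° = 0.251952.
δ = arcsin(0.251952) = +14.59°.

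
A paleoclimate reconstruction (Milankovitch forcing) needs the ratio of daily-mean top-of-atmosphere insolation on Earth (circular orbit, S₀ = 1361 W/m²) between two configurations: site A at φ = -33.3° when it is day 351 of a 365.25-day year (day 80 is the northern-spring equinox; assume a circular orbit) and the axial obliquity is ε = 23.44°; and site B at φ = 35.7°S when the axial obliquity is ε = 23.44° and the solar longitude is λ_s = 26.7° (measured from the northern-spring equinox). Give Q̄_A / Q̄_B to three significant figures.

Q̄_A / Q̄_B ≈ 1.78

— Configuration A (φ=-33.3°):
Solar longitude: λ_s = 360° × (351 − 80)/365.25 = 267.105°.
sin δ = sin 23.44° × sin 267.105° = -0.39728, so δ = -23.408°.
cos H₀ = −tan(-33.3°) tan(-23.408°) = -0.2844, H₀ = 1.8591 rad.
Bracket: H₀ sin φ sin δ + cos φ cos δ sin H₀ = 1.8591×-0.54902×-0.39728 + 0.83581×0.91770×0.95871 = 0.405497 + 0.735352 = 1.140849.
Q̄ = (S₀/π) × [bracket] = (1361/π) × 1.140849 = 494.24 W/m².
— Configuration B (φ=-35.7°):
Solar declination: sin δ = sin ε · sin λ_s = sin 23.44° × sin 26.7° = 0.17873, so δ = +10.296°.
cos H₀ = −tan(-35.7°) tan(+10.296°) = 0.1305, H₀ = 1.4399 rad.
Bracket: H₀ sin φ sin δ + cos φ cos δ sin H₀ = 1.4399×-0.58354×0.17873 + 0.81208×0.98390×0.99144 = -0.150176 + 0.792166 = 0.641990.
Q̄ = (S₀/π) × [bracket] = (1361/π) × 0.641990 = 278.12 W/m².
Ratio Q̄_A / Q̄_B = 494.24 / 278.12 = 1.777.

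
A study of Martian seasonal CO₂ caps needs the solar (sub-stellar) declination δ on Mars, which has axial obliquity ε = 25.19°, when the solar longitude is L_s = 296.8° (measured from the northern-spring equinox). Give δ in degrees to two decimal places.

δ = -22.33°

sin δ = sin ε · sin L_s = sin 25.19° × sin 296.8° = -0.379904.
δ = arcsin(-0.379904) = -22.33°.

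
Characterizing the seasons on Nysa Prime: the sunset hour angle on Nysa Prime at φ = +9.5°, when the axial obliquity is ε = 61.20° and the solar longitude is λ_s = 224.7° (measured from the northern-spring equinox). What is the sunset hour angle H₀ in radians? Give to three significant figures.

Solar declination: sin δ = sin ε · sin λ_s = sin 61.20° × sin 224.7° = -0.61639, so δ = -38.053°.
cos H₀ = −tan φ · tan δ = −tan(+9.5°) × tan(-38.053°) = 0.1310, so H₀ = 1.4394 rad = 82.47°.

H₀ = 1.44 rad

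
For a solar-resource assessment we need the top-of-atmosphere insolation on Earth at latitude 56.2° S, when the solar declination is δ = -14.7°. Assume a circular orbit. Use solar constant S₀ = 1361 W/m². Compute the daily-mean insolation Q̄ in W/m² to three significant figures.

cos H₀ = −tan(-56.2°) tan(-14.700°) = -0.3919, H₀ = 1.9735 rad.
Bracket: H₀ sin φ sin δ + cos φ cos δ sin H₀ = 1.9735×-0.83098×-0.25376 + 0.55630×0.96727×0.92001 = 0.416151 + 0.495050 = 0.911201.
Q̄ = (S₀/π) × [bracket] = (1361/π) × 0.911201 = 394.8 W/m².

Q̄ ≈ 395 W/m²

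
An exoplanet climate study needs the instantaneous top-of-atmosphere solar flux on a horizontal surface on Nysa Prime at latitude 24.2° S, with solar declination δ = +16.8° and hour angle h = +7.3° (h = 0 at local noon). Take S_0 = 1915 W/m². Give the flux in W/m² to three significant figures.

1.43e+03 W/m²

cos θ_z = sin ϕ sin δ + cos ϕ cos δ cos h = -0.118481 + 0.866113 = 0.747632.
Flux = S_0 · cos θ_z = 1915 × 0.747632 = 1432 W/m².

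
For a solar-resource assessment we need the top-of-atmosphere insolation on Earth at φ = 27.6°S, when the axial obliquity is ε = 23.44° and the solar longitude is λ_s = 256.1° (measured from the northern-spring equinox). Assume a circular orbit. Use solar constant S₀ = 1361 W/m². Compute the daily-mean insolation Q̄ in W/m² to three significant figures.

Solar declination: sin δ = sin ε · sin λ_s = sin 23.44° × sin 256.1° = -0.38614, so δ = -22.715°.
cos H₀ = −tan(-27.6°) tan(-22.715°) = -0.2188, H₀ = 1.7914 rad.
Bracket: H₀ sin φ sin δ + cos φ cos δ sin H₀ = 1.7914×-0.46330×-0.38614 + 0.88620×0.92244×0.97576 = 0.320479 + 0.797651 = 1.118130.
Q̄ = (S₀/π) × [bracket] = (1361/π) × 1.118130 = 484.4 W/m².

Q̄ ≈ 484 W/m²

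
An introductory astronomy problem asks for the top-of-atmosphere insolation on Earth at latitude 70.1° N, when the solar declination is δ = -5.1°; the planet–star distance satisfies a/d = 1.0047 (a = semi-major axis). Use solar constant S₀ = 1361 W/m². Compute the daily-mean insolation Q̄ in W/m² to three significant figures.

Q̄ ≈ 95.4 W/m²

cos H₀ = −tan(+70.1°) tan(-5.100°) = 0.2465, H₀ = 1.3217 rad.
Bracket: H₀ sin φ sin δ + cos φ cos δ sin H₀ = 1.3217×0.94029×-0.08889 + 0.34038×0.99604×0.96913 = -0.110471 + 0.328566 = 0.218095.
Inverse-square distance factor (a/d)² = 1.0047² = 1.009422.
Q̄ = (S₀/π) × 1.009422 × [bracket] = (1361/π) × 1.009422 × 0.218095 = 95.37 W/m².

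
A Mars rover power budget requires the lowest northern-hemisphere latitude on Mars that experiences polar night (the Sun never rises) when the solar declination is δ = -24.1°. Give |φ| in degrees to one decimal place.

Polar night requires cos H₀ = −tan φ tan δ ≥ 1, i.e. tan φ tan δ ≤ −1.
The boundary is |tan φ| · |tan δ| = 1, so |φ| = 90° − |δ| = 90° − 24.1° = 65.9° in the northern hemisphere.

|φ| = 65.9°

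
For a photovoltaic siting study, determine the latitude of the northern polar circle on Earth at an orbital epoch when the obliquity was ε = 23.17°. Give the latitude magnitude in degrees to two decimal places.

66.83°

The polar circle is the lowest latitude that experiences at least one full rotation of continuous daylight at the northern-summer solstice; it lies at |φ| = 90° − ε = 90° − 23.17° = 66.83°.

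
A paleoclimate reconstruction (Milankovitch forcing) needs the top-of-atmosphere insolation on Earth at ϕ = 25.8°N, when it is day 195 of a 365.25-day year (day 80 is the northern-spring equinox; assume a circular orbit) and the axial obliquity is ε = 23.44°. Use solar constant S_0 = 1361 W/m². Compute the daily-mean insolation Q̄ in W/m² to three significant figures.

Q̄ ≈ 478 W/m²

Solar longitude: L_s = 360° × (195 − 80)/365.25 = 113.347°.
sin δ = sin 23.44° × sin 113.347° = 0.36522, so δ = +21.421°.
cos h₀ = −tan(+25.8°) tan(+21.421°) = -0.1897, h₀ = 1.7616 rad.
Bracket: h₀ sin ϕ sin δ + cos ϕ cos δ sin h₀ = 1.7616×0.43523×0.36522 + 0.90032×0.93092×0.98185 = 0.280015 + 0.822914 = 1.102929.
Q̄ = (S_0/π) × [bracket] = (1361/π) × 1.102929 = 477.8 W/m².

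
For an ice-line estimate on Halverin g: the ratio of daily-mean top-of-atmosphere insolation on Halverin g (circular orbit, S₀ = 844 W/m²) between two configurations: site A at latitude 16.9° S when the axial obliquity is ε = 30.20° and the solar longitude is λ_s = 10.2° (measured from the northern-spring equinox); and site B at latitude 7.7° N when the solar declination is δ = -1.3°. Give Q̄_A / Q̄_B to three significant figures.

— Configuration A (φ=-16.9°):
Solar declination: sin δ = sin ε · sin λ_s = sin 30.20° × sin 10.2° = 0.08908, so δ = +5.111°.
cos H₀ = −tan(-16.9°) tan(+5.111°) = 0.0272, H₀ = 1.5436 rad.
Bracket: H₀ sin φ sin δ + cos φ cos δ sin H₀ = 1.5436×-0.29070×0.08908 + 0.95681×0.99602×0.99963 = -0.039972 + 0.952649 = 0.912677.
Q̄ = (S₀/π) × [bracket] = (844/π) × 0.912677 = 245.19 W/m².
— Configuration B (φ=+7.7°):
cos H₀ = −tan(+7.7°) tan(-1.300°) = 0.0031, H₀ = 1.5677 rad.
Bracket: H₀ sin φ sin δ + cos φ cos δ sin H₀ = 1.5677×0.13399×-0.02269 + 0.99098×0.99974×1.00000 = -0.004766 + 0.990722 = 0.985956.
Q̄ = (S₀/π) × [bracket] = (844/π) × 0.985956 = 264.88 W/m².
Ratio Q̄_A / Q̄_B = 245.19 / 264.88 = 0.9257.

Q̄_A / Q̄_B ≈ 0.926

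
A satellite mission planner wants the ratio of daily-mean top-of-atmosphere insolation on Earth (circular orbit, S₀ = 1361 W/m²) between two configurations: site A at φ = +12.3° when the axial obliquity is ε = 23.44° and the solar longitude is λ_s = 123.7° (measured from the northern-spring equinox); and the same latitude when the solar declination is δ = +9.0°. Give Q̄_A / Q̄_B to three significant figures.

Q̄_A / Q̄_B ≈ 1.02

— Configuration A (φ=+12.3°):
Solar declination: sin δ = sin ε · sin λ_s = sin 23.44° × sin 123.7° = 0.33094, so δ = +19.326°.
cos H₀ = −tan(+12.3°) tan(+19.326°) = -0.0765, H₀ = 1.6473 rad.
Bracket: H₀ sin φ sin δ + cos φ cos δ sin H₀ = 1.6473×0.21303×0.33094 + 0.97705×0.94365×0.99707 = 0.116135 + 0.919292 = 1.035427.
Q̄ = (S₀/π) × [bracket] = (1361/π) × 1.035427 = 448.57 W/m².
— Configuration B (φ=+12.3°):
cos H₀ = −tan(+12.3°) tan(+9.000°) = -0.0345, H₀ = 1.6053 rad.
Bracket: H₀ sin φ sin δ + cos φ cos δ sin H₀ = 1.6053×0.21303×0.15643 + 0.97705×0.98769×0.99940 = 0.053495 + 0.964444 = 1.017939.
Q̄ = (S₀/π) × [bracket] = (1361/π) × 1.017939 = 440.99 W/m².
Ratio Q̄_A / Q̄_B = 448.57 / 440.99 = 1.017.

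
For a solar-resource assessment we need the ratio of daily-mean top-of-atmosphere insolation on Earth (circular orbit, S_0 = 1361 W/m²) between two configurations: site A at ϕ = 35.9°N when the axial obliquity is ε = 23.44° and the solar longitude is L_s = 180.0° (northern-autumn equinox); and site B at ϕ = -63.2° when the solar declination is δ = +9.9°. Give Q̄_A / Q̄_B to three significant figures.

Q̄_A / Q̄_B ≈ 3.52

— Configuration A (ϕ=+35.9°):
Solar declination: sin δ = sin ε · sin L_s = sin 23.44° × sin 180.0° = 0.00000, so δ = +0.000°.
cos h₀ = −tan(+35.9°) tan(+0.000°) = -0.0000, h₀ = 1.5708 rad.
Bracket: h₀ sin ϕ sin δ + cos ϕ cos δ sin h₀ = 1.5708×0.58637×0.00000 + 0.81004×1.00000×1.00000 = 0.000000 + 0.810040 = 0.810040.
Q̄ = (S_0/π) × [bracket] = (1361/π) × 0.810040 = 350.93 W/m².
— Configuration B (ϕ=-63.2°):
cos h₀ = −tan(-63.2°) tan(+9.900°) = 0.3455, h₀ = 1.2180 rad.
Bracket: h₀ sin ϕ sin δ + cos ϕ cos δ sin h₀ = 1.2180×-0.89259×0.17193 + 0.45088×0.98511×0.93842 = -0.186918 + 0.416815 = 0.229897.
Q̄ = (S_0/π) × [bracket] = (1361/π) × 0.229897 = 99.596 W/m².
Ratio Q̄_A / Q̄_B = 350.93 / 99.596 = 3.524.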